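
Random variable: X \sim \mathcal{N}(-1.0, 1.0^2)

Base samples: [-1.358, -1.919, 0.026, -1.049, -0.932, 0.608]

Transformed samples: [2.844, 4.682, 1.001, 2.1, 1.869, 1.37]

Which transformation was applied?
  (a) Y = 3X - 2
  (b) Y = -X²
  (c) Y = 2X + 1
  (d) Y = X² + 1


Checking option (d) Y = X² + 1:
  X = -1.358 -> Y = 2.844 ✓
  X = -1.919 -> Y = 4.682 ✓
  X = 0.026 -> Y = 1.001 ✓
All samples match this transformation.

(d) X² + 1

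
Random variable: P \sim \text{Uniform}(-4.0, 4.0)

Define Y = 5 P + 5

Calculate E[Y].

For Y = 5P + 5:
E[Y] = 5 * E[P] + 5
E[P] = (-4 + 4)/2 = 0
E[Y] = 5 * 0 + 5 = 5

5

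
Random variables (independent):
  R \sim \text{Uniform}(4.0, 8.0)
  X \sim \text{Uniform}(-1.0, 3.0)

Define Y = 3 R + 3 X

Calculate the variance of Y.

For independent RVs: Var(aX + bY) = a²Var(X) + b²Var(Y)
Var(R) = 1.3333333
Var(X) = 1.3333333
Var(Y) = 3²*1.3333333 + 3²*1.3333333
= 9*1.3333333 + 9*1.3333333 = 24

24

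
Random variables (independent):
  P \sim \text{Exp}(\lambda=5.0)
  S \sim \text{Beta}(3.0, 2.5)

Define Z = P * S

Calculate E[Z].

For independent RVs: E[XY] = E[X]*E[Y]
E[P] = 0.2
E[S] = 0.54545455
E[Z] = 0.2 * 0.54545455 = 0.10909091

0.10909091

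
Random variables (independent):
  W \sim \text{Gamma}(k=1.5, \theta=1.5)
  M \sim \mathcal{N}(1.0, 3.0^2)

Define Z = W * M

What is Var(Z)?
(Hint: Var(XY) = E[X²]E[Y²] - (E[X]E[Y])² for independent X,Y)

Var(XY) = E[X²]E[Y²] - (E[X]E[Y])²
E[W] = 2.25, Var(W) = 3.375
E[M] = 1, Var(M) = 9
E[W²] = 3.375 + 2.25² = 8.4375
E[M²] = 9 + 1² = 10
Var(Z) = 8.4375*10 - (2.25*1)²
= 84.375 - 5.0625 = 79.3125

79.3125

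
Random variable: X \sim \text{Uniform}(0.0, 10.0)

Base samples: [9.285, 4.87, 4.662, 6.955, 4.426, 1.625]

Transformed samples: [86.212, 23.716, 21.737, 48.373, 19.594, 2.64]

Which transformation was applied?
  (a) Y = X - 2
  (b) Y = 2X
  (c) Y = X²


Checking option (c) Y = X²:
  X = 9.285 -> Y = 86.212 ✓
  X = 4.87 -> Y = 23.716 ✓
  X = 4.662 -> Y = 21.737 ✓
All samples match this transformation.

(c) X²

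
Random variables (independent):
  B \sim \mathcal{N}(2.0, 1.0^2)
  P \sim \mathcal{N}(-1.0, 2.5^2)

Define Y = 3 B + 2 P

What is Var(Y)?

For independent RVs: Var(aX + bY) = a²Var(X) + b²Var(Y)
Var(B) = 1
Var(P) = 6.25
Var(Y) = 3²*1 + 2²*6.25
= 9*1 + 4*6.25 = 34

34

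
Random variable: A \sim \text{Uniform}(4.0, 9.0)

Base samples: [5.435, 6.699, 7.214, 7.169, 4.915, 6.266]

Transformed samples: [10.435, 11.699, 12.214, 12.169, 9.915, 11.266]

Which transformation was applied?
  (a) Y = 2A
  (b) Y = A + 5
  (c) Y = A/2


Checking option (b) Y = A + 5:
  A = 5.435 -> Y = 10.435 ✓
  A = 6.699 -> Y = 11.699 ✓
  A = 7.214 -> Y = 12.214 ✓
All samples match this transformation.

(b) A + 5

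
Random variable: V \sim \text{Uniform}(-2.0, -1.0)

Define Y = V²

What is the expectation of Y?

E[V²] = Var(V) + (E[V])² = 0.083333333 + 2.25 = 2.3333333

2.3333333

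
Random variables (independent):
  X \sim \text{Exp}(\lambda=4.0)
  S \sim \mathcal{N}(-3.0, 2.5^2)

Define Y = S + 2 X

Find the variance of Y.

For independent RVs: Var(aX + bY) = a²Var(X) + b²Var(Y)
Var(X) = 0.0625
Var(S) = 6.25
Var(Y) = 2²*0.0625 + 1²*6.25
= 4*0.0625 + 1*6.25 = 6.5

6.5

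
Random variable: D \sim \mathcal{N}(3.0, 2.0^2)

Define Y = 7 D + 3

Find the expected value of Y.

For Y = 7D + 3:
E[Y] = 7 * E[D] + 3
E[D] = 3.0 = 3
E[Y] = 7 * 3 + 3 = 24

24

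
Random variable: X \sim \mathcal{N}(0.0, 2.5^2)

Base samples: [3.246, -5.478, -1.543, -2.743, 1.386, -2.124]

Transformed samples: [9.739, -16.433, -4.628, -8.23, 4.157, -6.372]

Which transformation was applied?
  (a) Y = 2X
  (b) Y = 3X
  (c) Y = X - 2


Checking option (b) Y = 3X:
  X = 3.246 -> Y = 9.739 ✓
  X = -5.478 -> Y = -16.433 ✓
  X = -1.543 -> Y = -4.628 ✓
All samples match this transformation.

(b) 3X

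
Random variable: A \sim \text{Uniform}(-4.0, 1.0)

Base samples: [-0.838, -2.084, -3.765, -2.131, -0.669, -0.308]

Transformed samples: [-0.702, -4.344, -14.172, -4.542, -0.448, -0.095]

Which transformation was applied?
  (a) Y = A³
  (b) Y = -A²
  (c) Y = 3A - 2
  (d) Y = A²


Checking option (b) Y = -A²:
  A = -0.838 -> Y = -0.702 ✓
  A = -2.084 -> Y = -4.344 ✓
  A = -3.765 -> Y = -14.172 ✓
All samples match this transformation.

(b) -A²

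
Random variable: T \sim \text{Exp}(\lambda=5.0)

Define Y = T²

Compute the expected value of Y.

E[T²] = Var(T) + (E[T])² = 0.04 + 0.04 = 0.08

0.08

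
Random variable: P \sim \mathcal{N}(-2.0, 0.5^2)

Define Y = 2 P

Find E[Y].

For Y = 2P:
E[Y] = 2 * E[P]
E[P] = -2.0 = -2
E[Y] = 2 * (-2) = -4

-4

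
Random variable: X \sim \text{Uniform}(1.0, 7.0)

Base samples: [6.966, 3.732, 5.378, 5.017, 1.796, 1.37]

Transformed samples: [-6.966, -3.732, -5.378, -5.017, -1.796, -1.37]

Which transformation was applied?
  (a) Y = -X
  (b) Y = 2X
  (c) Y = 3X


Checking option (a) Y = -X:
  X = 6.966 -> Y = -6.966 ✓
  X = 3.732 -> Y = -3.732 ✓
  X = 5.378 -> Y = -5.378 ✓
All samples match this transformation.

(a) -X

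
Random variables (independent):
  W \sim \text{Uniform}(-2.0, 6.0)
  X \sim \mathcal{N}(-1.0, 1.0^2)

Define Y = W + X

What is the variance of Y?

For independent RVs: Var(aX + bY) = a²Var(X) + b²Var(Y)
Var(W) = 5.3333333
Var(X) = 1
Var(Y) = 1²*5.3333333 + 1²*1
= 1*5.3333333 + 1*1 = 6.3333333

6.3333333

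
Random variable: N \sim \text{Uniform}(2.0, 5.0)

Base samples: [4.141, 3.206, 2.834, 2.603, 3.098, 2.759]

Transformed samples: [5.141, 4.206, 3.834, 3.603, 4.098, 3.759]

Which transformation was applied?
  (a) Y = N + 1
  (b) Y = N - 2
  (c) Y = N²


Checking option (a) Y = N + 1:
  N = 4.141 -> Y = 5.141 ✓
  N = 3.206 -> Y = 4.206 ✓
  N = 2.834 -> Y = 3.834 ✓
All samples match this transformation.

(a) N + 1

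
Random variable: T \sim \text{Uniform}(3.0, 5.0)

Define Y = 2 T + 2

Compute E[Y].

For Y = 2T + 2:
E[Y] = 2 * E[T] + 2
E[T] = (3 + 5)/2 = 4
E[Y] = 2 * 4 + 2 = 10

10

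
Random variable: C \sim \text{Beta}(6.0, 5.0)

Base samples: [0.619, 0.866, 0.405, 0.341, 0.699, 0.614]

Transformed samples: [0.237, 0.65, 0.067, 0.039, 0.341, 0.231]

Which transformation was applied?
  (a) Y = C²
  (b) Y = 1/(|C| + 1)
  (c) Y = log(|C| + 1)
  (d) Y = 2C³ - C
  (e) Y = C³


Checking option (e) Y = C³:
  C = 0.619 -> Y = 0.237 ✓
  C = 0.866 -> Y = 0.65 ✓
  C = 0.405 -> Y = 0.067 ✓
All samples match this transformation.

(e) C³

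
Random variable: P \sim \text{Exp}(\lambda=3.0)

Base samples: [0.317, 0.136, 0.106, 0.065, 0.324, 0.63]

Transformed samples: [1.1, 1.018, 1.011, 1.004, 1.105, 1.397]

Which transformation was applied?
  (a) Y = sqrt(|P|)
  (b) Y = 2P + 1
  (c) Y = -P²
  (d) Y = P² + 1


Checking option (d) Y = P² + 1:
  P = 0.317 -> Y = 1.1 ✓
  P = 0.136 -> Y = 1.018 ✓
  P = 0.106 -> Y = 1.011 ✓
All samples match this transformation.

(d) P² + 1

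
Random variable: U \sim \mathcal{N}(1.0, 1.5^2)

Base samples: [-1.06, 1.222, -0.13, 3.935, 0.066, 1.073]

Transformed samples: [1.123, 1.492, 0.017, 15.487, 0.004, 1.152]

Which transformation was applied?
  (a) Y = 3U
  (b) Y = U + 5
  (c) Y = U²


Checking option (c) Y = U²:
  U = -1.06 -> Y = 1.123 ✓
  U = 1.222 -> Y = 1.492 ✓
  U = -0.13 -> Y = 0.017 ✓
All samples match this transformation.

(c) U²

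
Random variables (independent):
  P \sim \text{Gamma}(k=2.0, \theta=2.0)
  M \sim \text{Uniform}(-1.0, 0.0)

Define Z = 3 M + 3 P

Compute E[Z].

E[Z] = 3*E[P] + 3*E[M]
E[P] = 4
E[M] = -0.5
E[Z] = 3*4 + 3*(-0.5) = 10.5

10.5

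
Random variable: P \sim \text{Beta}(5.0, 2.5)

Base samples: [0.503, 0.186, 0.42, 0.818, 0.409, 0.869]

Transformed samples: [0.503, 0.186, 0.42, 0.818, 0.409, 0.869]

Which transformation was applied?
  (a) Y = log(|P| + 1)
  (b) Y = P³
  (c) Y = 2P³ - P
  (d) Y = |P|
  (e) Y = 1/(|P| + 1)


Checking option (d) Y = |P|:
  P = 0.503 -> Y = 0.503 ✓
  P = 0.186 -> Y = 0.186 ✓
  P = 0.42 -> Y = 0.42 ✓
All samples match this transformation.

(d) |P|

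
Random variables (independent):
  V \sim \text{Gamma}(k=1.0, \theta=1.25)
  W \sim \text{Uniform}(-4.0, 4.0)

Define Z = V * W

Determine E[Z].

For independent RVs: E[XY] = E[X]*E[Y]
E[V] = 1.25
E[W] = 0
E[Z] = 1.25 * 0 = 0

0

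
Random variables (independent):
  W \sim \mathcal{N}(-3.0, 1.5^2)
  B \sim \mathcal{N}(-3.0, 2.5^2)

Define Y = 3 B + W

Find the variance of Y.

For independent RVs: Var(aX + bY) = a²Var(X) + b²Var(Y)
Var(W) = 2.25
Var(B) = 6.25
Var(Y) = 1²*2.25 + 3²*6.25
= 1*2.25 + 9*6.25 = 58.5

58.5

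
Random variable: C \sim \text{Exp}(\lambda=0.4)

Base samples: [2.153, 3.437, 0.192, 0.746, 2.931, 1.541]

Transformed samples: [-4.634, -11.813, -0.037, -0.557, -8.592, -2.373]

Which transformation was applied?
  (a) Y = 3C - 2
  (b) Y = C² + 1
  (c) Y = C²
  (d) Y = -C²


Checking option (d) Y = -C²:
  C = 2.153 -> Y = -4.634 ✓
  C = 3.437 -> Y = -11.813 ✓
  C = 0.192 -> Y = -0.037 ✓
All samples match this transformation.

(d) -C²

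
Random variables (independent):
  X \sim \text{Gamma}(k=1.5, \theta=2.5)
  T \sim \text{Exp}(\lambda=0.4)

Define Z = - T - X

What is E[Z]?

E[Z] = -1*E[X] - 1*E[T]
E[X] = 3.75
E[T] = 2.5
E[Z] = -1*3.75 - 1*2.5 = -6.25

-6.25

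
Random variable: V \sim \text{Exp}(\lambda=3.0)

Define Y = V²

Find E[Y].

E[V²] = Var(V) + (E[V])² = 0.11111111 + 0.11111111 = 0.22222222

0.22222222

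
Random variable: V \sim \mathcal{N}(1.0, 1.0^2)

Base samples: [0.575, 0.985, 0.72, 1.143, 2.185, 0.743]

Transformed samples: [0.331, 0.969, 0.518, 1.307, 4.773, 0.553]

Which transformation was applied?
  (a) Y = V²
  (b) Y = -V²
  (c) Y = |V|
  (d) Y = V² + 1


Checking option (a) Y = V²:
  V = 0.575 -> Y = 0.331 ✓
  V = 0.985 -> Y = 0.969 ✓
  V = 0.72 -> Y = 0.518 ✓
All samples match this transformation.

(a) V²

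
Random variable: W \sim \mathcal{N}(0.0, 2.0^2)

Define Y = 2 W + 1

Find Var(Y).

For Y = aW + b: Var(Y) = a² * Var(W)
Var(W) = 2.0^2 = 4
Var(Y) = 2² * 4 = 4 * 4 = 16

16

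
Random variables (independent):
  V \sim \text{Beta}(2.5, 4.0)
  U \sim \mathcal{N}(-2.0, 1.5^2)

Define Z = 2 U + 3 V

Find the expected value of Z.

E[Z] = 3*E[V] + 2*E[U]
E[V] = 0.38461538
E[U] = -2
E[Z] = 3*0.38461538 + 2*(-2) = -2.8461538

-2.8461538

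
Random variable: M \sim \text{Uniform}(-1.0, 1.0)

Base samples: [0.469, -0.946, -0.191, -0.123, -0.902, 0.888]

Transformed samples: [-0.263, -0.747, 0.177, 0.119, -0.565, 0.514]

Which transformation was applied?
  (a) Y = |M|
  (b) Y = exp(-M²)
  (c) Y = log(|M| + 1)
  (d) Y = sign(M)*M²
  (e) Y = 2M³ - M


Checking option (e) Y = 2M³ - M:
  M = 0.469 -> Y = -0.263 ✓
  M = -0.946 -> Y = -0.747 ✓
  M = -0.191 -> Y = 0.177 ✓
All samples match this transformation.

(e) 2M³ - M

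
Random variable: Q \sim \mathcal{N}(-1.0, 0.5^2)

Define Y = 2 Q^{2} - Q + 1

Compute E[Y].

E[Y] = 2*E[Q²] - 1*E[Q] + 1
E[Q] = -1
E[Q²] = Var(Q) + (E[Q])² = 0.25 + 1 = 1.25
E[Y] = 2*1.25 - 1*(-1) + 1 = 4.5

4.5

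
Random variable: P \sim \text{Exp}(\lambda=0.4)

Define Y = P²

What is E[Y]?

Using E[X²] = Var(X) + (E[X])²:
E[P] = 2.5
Var(P) = 1/0.4^2 = 6.25
E[P²] = 6.25 + 2.5² = 6.25 + 6.25 = 12.5

12.5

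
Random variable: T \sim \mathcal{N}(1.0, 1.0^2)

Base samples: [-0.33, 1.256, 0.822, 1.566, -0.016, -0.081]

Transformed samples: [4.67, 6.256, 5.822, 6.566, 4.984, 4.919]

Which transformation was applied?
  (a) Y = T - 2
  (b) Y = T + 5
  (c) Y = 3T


Checking option (b) Y = T + 5:
  T = -0.33 -> Y = 4.67 ✓
  T = 1.256 -> Y = 6.256 ✓
  T = 0.822 -> Y = 5.822 ✓
All samples match this transformation.

(b) T + 5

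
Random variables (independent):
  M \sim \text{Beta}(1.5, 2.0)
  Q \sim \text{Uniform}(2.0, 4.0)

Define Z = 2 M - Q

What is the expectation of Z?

E[Z] = 2*E[M] - 1*E[Q]
E[M] = 0.42857143
E[Q] = 3
E[Z] = 2*0.42857143 - 1*3 = -2.1428571

-2.1428571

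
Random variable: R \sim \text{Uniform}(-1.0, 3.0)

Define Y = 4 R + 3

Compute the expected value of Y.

For Y = 4R + 3:
E[Y] = 4 * E[R] + 3
E[R] = (-1 + 3)/2 = 1
E[Y] = 4 * 1 + 3 = 7

7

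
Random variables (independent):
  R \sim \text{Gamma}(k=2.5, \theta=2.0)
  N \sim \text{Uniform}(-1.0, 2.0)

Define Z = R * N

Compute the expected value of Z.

For independent RVs: E[XY] = E[X]*E[Y]
E[R] = 5
E[N] = 0.5
E[Z] = 5 * 0.5 = 2.5

2.5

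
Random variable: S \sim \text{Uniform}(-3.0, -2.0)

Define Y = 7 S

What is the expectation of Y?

For Y = 7S:
E[Y] = 7 * E[S]
E[S] = (-3 - 2)/2 = -2.5
E[Y] = 7 * (-2.5) = -17.5

-17.5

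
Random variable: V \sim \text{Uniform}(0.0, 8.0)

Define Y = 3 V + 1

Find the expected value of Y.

For Y = 3V + 1:
E[Y] = 3 * E[V] + 1
E[V] = (0 + 8)/2 = 4
E[Y] = 3 * 4 + 1 = 13

13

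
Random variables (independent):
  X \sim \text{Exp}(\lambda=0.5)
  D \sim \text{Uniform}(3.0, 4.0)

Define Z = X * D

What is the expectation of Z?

For independent RVs: E[XY] = E[X]*E[Y]
E[X] = 2
E[D] = 3.5
E[Z] = 2 * 3.5 = 7

7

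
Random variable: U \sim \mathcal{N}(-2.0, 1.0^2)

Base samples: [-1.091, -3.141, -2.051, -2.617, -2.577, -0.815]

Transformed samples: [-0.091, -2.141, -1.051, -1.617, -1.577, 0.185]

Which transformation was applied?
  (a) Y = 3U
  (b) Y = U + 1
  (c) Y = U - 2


Checking option (b) Y = U + 1:
  U = -1.091 -> Y = -0.091 ✓
  U = -3.141 -> Y = -2.141 ✓
  U = -2.051 -> Y = -1.051 ✓
All samples match this transformation.

(b) U + 1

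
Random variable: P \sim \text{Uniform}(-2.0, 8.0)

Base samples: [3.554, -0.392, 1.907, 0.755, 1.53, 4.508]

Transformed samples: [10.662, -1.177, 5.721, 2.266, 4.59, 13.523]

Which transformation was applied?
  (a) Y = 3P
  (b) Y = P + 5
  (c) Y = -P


Checking option (a) Y = 3P:
  P = 3.554 -> Y = 10.662 ✓
  P = -0.392 -> Y = -1.177 ✓
  P = 1.907 -> Y = 5.721 ✓
All samples match this transformation.

(a) 3P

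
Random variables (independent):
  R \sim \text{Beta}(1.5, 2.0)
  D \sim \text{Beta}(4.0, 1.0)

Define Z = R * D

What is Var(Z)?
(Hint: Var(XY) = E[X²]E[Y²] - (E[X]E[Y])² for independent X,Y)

Var(XY) = E[X²]E[Y²] - (E[X]E[Y])²
E[R] = 0.42857143, Var(R) = 0.054421769
E[D] = 0.8, Var(D) = 0.026666667
E[R²] = 0.054421769 + 0.42857143² = 0.23809524
E[D²] = 0.026666667 + 0.8² = 0.66666667
Var(Z) = 0.23809524*0.66666667 - (0.42857143*0.8)²
= 0.15873016 - 0.11755102 = 0.041179138

0.041179138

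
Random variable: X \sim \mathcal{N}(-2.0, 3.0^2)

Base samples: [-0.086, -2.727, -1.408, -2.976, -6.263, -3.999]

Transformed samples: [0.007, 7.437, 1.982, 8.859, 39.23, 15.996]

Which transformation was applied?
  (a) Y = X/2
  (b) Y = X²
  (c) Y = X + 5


Checking option (b) Y = X²:
  X = -0.086 -> Y = 0.007 ✓
  X = -2.727 -> Y = 7.437 ✓
  X = -1.408 -> Y = 1.982 ✓
All samples match this transformation.

(b) X²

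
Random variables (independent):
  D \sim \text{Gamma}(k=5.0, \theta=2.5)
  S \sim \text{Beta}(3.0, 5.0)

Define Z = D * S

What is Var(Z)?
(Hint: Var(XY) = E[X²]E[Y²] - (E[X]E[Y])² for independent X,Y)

Var(XY) = E[X²]E[Y²] - (E[X]E[Y])²
E[D] = 12.5, Var(D) = 31.25
E[S] = 0.375, Var(S) = 0.026041667
E[D²] = 31.25 + 12.5² = 187.5
E[S²] = 0.026041667 + 0.375² = 0.16666667
Var(Z) = 187.5*0.16666667 - (12.5*0.375)²
= 31.25 - 21.972656 = 9.2773438

9.2773438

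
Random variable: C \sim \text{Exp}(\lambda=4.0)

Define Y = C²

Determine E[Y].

Using E[X²] = Var(X) + (E[X])²:
E[C] = 0.25
Var(C) = 1/4.0^2 = 0.0625
E[C²] = 0.0625 + 0.25² = 0.0625 + 0.0625 = 0.125

0.125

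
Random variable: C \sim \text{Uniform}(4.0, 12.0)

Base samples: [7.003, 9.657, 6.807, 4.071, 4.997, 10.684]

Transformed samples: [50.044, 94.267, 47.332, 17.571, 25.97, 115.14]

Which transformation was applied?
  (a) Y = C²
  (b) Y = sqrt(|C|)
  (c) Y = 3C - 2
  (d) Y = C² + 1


Checking option (d) Y = C² + 1:
  C = 7.003 -> Y = 50.044 ✓
  C = 9.657 -> Y = 94.267 ✓
  C = 6.807 -> Y = 47.332 ✓
All samples match this transformation.

(d) C² + 1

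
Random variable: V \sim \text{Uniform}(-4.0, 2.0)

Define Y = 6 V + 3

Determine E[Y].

For Y = 6V + 3:
E[Y] = 6 * E[V] + 3
E[V] = (-4 + 2)/2 = -1
E[Y] = 6 * (-1) + 3 = -3

-3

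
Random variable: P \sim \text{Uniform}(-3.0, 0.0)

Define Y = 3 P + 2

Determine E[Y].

For Y = 3P + 2:
E[Y] = 3 * E[P] + 2
E[P] = (-3 + 0)/2 = -1.5
E[Y] = 3 * (-1.5) + 2 = -2.5

-2.5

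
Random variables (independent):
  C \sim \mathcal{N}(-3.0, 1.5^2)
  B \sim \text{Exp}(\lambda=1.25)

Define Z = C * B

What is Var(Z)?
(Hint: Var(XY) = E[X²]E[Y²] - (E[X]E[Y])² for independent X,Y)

Var(XY) = E[X²]E[Y²] - (E[X]E[Y])²
E[C] = -3, Var(C) = 2.25
E[B] = 0.8, Var(B) = 0.64
E[C²] = 2.25 + (-3)² = 11.25
E[B²] = 0.64 + 0.8² = 1.28
Var(Z) = 11.25*1.28 - (-3*0.8)²
= 14.4 - 5.76 = 8.64

8.64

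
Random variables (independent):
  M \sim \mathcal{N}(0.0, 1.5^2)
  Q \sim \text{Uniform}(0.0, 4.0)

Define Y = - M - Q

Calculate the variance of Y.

For independent RVs: Var(aX + bY) = a²Var(X) + b²Var(Y)
Var(M) = 2.25
Var(Q) = 1.3333333
Var(Y) = (-1)²*2.25 + (-1)²*1.3333333
= 1*2.25 + 1*1.3333333 = 3.5833333

3.5833333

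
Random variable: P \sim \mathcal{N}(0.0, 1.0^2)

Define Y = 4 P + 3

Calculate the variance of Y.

For Y = aP + b: Var(Y) = a² * Var(P)
Var(P) = 1.0^2 = 1
Var(Y) = 4² * 1 = 16 * 1 = 16

16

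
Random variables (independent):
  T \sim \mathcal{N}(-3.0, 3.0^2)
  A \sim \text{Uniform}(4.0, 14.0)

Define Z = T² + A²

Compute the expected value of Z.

E[Z] = E[T²] + E[A²]
E[T²] = Var(T) + E[T]² = 9 + 9 = 18
E[A²] = Var(A) + E[A]² = 8.3333333 + 81 = 89.333333
E[Z] = 18 + 89.333333 = 107.33333

107.33333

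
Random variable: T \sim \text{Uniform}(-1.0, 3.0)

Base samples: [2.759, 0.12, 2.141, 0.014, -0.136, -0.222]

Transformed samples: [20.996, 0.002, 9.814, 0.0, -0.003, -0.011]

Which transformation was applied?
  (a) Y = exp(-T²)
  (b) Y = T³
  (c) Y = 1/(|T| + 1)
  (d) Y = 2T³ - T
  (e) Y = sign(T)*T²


Checking option (b) Y = T³:
  T = 2.759 -> Y = 20.996 ✓
  T = 0.12 -> Y = 0.002 ✓
  T = 2.141 -> Y = 9.814 ✓
All samples match this transformation.

(b) T³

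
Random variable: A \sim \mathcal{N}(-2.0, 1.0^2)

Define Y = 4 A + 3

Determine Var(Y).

For Y = aA + b: Var(Y) = a² * Var(A)
Var(A) = 1.0^2 = 1
Var(Y) = 4² * 1 = 16 * 1 = 16

16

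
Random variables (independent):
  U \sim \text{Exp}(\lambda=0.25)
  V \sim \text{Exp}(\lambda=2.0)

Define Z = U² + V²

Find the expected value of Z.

E[Z] = E[U²] + E[V²]
E[U²] = Var(U) + E[U]² = 16 + 16 = 32
E[V²] = Var(V) + E[V]² = 0.25 + 0.25 = 0.5
E[Z] = 32 + 0.5 = 32.5

32.5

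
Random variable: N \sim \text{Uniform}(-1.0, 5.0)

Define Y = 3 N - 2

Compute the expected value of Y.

For Y = 3N - 2:
E[Y] = 3 * E[N] - 2
E[N] = (-1 + 5)/2 = 2
E[Y] = 3 * 2 - 2 = 4

4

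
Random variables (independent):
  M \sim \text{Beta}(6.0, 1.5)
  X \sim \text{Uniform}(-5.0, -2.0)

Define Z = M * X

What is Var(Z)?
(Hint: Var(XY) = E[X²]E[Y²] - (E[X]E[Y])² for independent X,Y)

Var(XY) = E[X²]E[Y²] - (E[X]E[Y])²
E[M] = 0.8, Var(M) = 0.018823529
E[X] = -3.5, Var(X) = 0.75
E[M²] = 0.018823529 + 0.8² = 0.65882353
E[X²] = 0.75 + (-3.5)² = 13
Var(Z) = 0.65882353*13 - (0.8*(-3.5))²
= 8.5647059 - 7.84 = 0.72470588

0.72470588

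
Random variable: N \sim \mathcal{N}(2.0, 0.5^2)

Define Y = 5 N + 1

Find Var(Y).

For Y = aN + b: Var(Y) = a² * Var(N)
Var(N) = 0.5^2 = 0.25
Var(Y) = 5² * 0.25 = 25 * 0.25 = 6.25

6.25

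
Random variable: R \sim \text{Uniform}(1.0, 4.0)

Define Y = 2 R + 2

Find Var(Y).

For Y = aR + b: Var(Y) = a² * Var(R)
Var(R) = (4 - 1)^2/12 = 0.75
Var(Y) = 2² * 0.75 = 4 * 0.75 = 3

3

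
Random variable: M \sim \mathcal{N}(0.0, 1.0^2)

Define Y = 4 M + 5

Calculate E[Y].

For Y = 4M + 5:
E[Y] = 4 * E[M] + 5
E[M] = 0.0 = 0
E[Y] = 4 * 0 + 5 = 5

5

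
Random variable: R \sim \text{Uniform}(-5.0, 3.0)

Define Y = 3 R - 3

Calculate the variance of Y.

For Y = aR + b: Var(Y) = a² * Var(R)
Var(R) = (3 + 5)^2/12 = 5.3333333
Var(Y) = 3² * 5.3333333 = 9 * 5.3333333 = 48

48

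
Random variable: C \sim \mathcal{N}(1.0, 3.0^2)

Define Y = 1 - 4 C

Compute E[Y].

For Y = -4C + 1:
E[Y] = -4 * E[C] + 1
E[C] = 1.0 = 1
E[Y] = -4 * 1 + 1 = -3

-3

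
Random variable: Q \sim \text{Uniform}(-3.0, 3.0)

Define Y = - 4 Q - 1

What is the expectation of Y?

For Y = -4Q - 1:
E[Y] = -4 * E[Q] - 1
E[Q] = (-3 + 3)/2 = 0
E[Y] = -4 * 0 - 1 = -1

-1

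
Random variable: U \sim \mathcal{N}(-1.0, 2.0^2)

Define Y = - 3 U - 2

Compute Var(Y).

For Y = aU + b: Var(Y) = a² * Var(U)
Var(U) = 2.0^2 = 4
Var(Y) = (-3)² * 4 = 9 * 4 = 36

36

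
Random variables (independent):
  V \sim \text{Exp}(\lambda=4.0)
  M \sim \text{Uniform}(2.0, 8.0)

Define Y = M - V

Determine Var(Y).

For independent RVs: Var(aX + bY) = a²Var(X) + b²Var(Y)
Var(V) = 0.0625
Var(M) = 3
Var(Y) = (-1)²*0.0625 + 1²*3
= 1*0.0625 + 1*3 = 3.0625

3.0625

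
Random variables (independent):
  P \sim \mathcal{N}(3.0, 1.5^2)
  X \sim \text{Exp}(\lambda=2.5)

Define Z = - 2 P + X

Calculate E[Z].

E[Z] = -2*E[P] + 1*E[X]
E[P] = 3
E[X] = 0.4
E[Z] = -2*3 + 1*0.4 = -5.6

-5.6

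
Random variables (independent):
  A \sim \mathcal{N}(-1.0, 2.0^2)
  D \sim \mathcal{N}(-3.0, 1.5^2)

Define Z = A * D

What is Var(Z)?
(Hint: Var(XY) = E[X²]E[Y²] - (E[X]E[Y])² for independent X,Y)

Var(XY) = E[X²]E[Y²] - (E[X]E[Y])²
E[A] = -1, Var(A) = 4
E[D] = -3, Var(D) = 2.25
E[A²] = 4 + (-1)² = 5
E[D²] = 2.25 + (-3)² = 11.25
Var(Z) = 5*11.25 - (-1*(-3))²
= 56.25 - 9 = 47.25

47.25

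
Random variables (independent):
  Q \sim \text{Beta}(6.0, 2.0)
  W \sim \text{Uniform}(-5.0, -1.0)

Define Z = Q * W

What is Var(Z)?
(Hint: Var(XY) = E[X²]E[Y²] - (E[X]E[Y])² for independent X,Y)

Var(XY) = E[X²]E[Y²] - (E[X]E[Y])²
E[Q] = 0.75, Var(Q) = 0.020833333
E[W] = -3, Var(W) = 1.3333333
E[Q²] = 0.020833333 + 0.75² = 0.58333333
E[W²] = 1.3333333 + (-3)² = 10.333333
Var(Z) = 0.58333333*10.333333 - (0.75*(-3))²
= 6.0277778 - 5.0625 = 0.96527778

0.96527778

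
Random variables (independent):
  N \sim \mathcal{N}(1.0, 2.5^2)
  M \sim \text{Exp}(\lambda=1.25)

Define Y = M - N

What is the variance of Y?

For independent RVs: Var(aX + bY) = a²Var(X) + b²Var(Y)
Var(N) = 6.25
Var(M) = 0.64
Var(Y) = (-1)²*6.25 + 1²*0.64
= 1*6.25 + 1*0.64 = 6.89

6.89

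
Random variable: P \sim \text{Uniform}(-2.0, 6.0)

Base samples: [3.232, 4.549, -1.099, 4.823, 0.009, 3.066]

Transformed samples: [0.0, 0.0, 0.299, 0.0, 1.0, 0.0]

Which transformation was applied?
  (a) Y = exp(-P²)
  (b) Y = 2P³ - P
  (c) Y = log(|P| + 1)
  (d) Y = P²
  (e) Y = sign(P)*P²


Checking option (a) Y = exp(-P²):
  P = 3.232 -> Y = 0.0 ✓
  P = 4.549 -> Y = 0.0 ✓
  P = -1.099 -> Y = 0.299 ✓
All samples match this transformation.

(a) exp(-P²)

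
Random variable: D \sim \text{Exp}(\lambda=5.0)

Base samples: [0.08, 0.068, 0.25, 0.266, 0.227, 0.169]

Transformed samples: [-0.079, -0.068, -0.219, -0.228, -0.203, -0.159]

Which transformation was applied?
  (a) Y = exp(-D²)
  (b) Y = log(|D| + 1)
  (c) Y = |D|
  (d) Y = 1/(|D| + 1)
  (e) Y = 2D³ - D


Checking option (e) Y = 2D³ - D:
  D = 0.08 -> Y = -0.079 ✓
  D = 0.068 -> Y = -0.068 ✓
  D = 0.25 -> Y = -0.219 ✓
All samples match this transformation.

(e) 2D³ - D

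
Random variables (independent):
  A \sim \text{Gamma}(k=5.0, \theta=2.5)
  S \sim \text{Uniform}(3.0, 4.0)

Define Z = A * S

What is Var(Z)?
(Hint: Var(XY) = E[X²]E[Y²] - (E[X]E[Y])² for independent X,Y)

Var(XY) = E[X²]E[Y²] - (E[X]E[Y])²
E[A] = 12.5, Var(A) = 31.25
E[S] = 3.5, Var(S) = 0.083333333
E[A²] = 31.25 + 12.5² = 187.5
E[S²] = 0.083333333 + 3.5² = 12.333333
Var(Z) = 187.5*12.333333 - (12.5*3.5)²
= 2312.5 - 1914.0625 = 398.4375

398.4375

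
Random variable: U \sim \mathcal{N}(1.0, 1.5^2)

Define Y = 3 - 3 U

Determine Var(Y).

For Y = aU + b: Var(Y) = a² * Var(U)
Var(U) = 1.5^2 = 2.25
Var(Y) = (-3)² * 2.25 = 9 * 2.25 = 20.25

20.25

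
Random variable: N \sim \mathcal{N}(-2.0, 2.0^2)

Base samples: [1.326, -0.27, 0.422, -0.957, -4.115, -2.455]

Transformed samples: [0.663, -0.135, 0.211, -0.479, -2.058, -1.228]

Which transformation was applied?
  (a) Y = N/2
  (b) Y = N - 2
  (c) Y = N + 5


Checking option (a) Y = N/2:
  N = 1.326 -> Y = 0.663 ✓
  N = -0.27 -> Y = -0.135 ✓
  N = 0.422 -> Y = 0.211 ✓
All samples match this transformation.

(a) N/2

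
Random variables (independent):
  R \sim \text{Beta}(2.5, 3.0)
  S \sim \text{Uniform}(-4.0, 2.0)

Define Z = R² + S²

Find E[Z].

E[Z] = E[R²] + E[S²]
E[R²] = Var(R) + E[R]² = 0.038143675 + 0.20661157 = 0.24475524
E[S²] = Var(S) + E[S]² = 3 + 1 = 4
E[Z] = 0.24475524 + 4 = 4.2447552

4.2447552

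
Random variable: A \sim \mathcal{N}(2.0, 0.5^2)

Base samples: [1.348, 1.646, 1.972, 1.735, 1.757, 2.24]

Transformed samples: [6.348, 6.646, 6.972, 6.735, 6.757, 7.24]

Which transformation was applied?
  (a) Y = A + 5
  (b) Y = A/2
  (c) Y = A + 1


Checking option (a) Y = A + 5:
  A = 1.348 -> Y = 6.348 ✓
  A = 1.646 -> Y = 6.646 ✓
  A = 1.972 -> Y = 6.972 ✓
All samples match this transformation.

(a) A + 5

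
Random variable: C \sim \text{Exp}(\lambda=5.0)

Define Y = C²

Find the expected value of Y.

E[C²] = Var(C) + (E[C])² = 0.04 + 0.04 = 0.08

0.08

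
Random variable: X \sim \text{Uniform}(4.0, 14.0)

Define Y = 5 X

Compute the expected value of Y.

For Y = 5X:
E[Y] = 5 * E[X]
E[X] = (4 + 14)/2 = 9
E[Y] = 5 * 9 = 45

45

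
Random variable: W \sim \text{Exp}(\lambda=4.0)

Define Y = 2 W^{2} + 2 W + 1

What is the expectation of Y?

E[Y] = 2*E[W²] + 2*E[W] + 1
E[W] = 0.25
E[W²] = Var(W) + (E[W])² = 0.0625 + 0.0625 = 0.125
E[Y] = 2*0.125 + 2*0.25 + 1 = 1.75

1.75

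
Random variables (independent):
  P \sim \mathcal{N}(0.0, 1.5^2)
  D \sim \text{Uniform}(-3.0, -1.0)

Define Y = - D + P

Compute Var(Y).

For independent RVs: Var(aX + bY) = a²Var(X) + b²Var(Y)
Var(P) = 2.25
Var(D) = 0.33333333
Var(Y) = 1²*2.25 + (-1)²*0.33333333
= 1*2.25 + 1*0.33333333 = 2.5833333

2.5833333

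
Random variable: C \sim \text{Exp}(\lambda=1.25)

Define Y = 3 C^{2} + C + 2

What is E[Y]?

E[Y] = 3*E[C²] + 1*E[C] + 2
E[C] = 0.8
E[C²] = Var(C) + (E[C])² = 0.64 + 0.64 = 1.28
E[Y] = 3*1.28 + 1*0.8 + 2 = 6.64

6.64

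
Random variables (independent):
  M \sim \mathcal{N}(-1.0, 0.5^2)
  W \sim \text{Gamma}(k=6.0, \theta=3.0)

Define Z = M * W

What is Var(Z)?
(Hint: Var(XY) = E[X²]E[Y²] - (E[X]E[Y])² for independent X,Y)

Var(XY) = E[X²]E[Y²] - (E[X]E[Y])²
E[M] = -1, Var(M) = 0.25
E[W] = 18, Var(W) = 54
E[M²] = 0.25 + (-1)² = 1.25
E[W²] = 54 + 18² = 378
Var(Z) = 1.25*378 - (-1*18)²
= 472.5 - 324 = 148.5

148.5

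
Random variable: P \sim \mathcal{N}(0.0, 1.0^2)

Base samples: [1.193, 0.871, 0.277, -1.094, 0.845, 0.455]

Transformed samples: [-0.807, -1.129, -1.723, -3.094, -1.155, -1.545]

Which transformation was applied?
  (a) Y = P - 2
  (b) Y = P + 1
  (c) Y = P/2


Checking option (a) Y = P - 2:
  P = 1.193 -> Y = -0.807 ✓
  P = 0.871 -> Y = -1.129 ✓
  P = 0.277 -> Y = -1.723 ✓
All samples match this transformation.

(a) P - 2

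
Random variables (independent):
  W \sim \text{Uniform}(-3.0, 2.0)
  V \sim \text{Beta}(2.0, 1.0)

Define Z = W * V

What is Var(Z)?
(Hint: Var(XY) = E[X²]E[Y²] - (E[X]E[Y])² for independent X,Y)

Var(XY) = E[X²]E[Y²] - (E[X]E[Y])²
E[W] = -0.5, Var(W) = 2.0833333
E[V] = 0.66666667, Var(V) = 0.055555556
E[W²] = 2.0833333 + (-0.5)² = 2.3333333
E[V²] = 0.055555556 + 0.66666667² = 0.5
Var(Z) = 2.3333333*0.5 - (-0.5*0.66666667)²
= 1.1666667 - 0.11111111 = 1.0555556

1.0555556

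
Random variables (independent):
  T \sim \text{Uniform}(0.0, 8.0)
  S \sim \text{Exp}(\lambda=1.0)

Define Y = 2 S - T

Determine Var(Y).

For independent RVs: Var(aX + bY) = a²Var(X) + b²Var(Y)
Var(T) = 5.3333333
Var(S) = 1
Var(Y) = (-1)²*5.3333333 + 2²*1
= 1*5.3333333 + 4*1 = 9.3333333

9.3333333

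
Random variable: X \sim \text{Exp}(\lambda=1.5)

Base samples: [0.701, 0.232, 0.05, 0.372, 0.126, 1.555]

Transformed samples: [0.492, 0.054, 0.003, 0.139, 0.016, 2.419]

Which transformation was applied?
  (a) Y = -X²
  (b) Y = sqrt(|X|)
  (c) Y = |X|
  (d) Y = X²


Checking option (d) Y = X²:
  X = 0.701 -> Y = 0.492 ✓
  X = 0.232 -> Y = 0.054 ✓
  X = 0.05 -> Y = 0.003 ✓
All samples match this transformation.

(d) X²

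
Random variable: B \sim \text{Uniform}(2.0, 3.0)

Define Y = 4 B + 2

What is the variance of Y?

For Y = aB + b: Var(Y) = a² * Var(B)
Var(B) = (3 - 2)^2/12 = 0.083333333
Var(Y) = 4² * 0.083333333 = 16 * 0.083333333 = 1.3333333

1.3333333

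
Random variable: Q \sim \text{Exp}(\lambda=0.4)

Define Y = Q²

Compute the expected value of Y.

E[Q²] = Var(Q) + (E[Q])² = 6.25 + 6.25 = 12.5

12.5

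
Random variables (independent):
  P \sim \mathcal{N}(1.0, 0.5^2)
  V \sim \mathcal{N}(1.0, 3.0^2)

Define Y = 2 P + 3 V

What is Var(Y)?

For independent RVs: Var(aX + bY) = a²Var(X) + b²Var(Y)
Var(P) = 0.25
Var(V) = 9
Var(Y) = 2²*0.25 + 3²*9
= 4*0.25 + 9*9 = 82

82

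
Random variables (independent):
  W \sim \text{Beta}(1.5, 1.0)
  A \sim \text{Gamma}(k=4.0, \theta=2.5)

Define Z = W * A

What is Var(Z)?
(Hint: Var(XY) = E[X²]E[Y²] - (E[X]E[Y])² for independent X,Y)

Var(XY) = E[X²]E[Y²] - (E[X]E[Y])²
E[W] = 0.6, Var(W) = 0.068571429
E[A] = 10, Var(A) = 25
E[W²] = 0.068571429 + 0.6² = 0.42857143
E[A²] = 25 + 10² = 125
Var(Z) = 0.42857143*125 - (0.6*10)²
= 53.571429 - 36 = 17.571429

17.571429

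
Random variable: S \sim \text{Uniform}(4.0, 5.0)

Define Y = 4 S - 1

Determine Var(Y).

For Y = aS + b: Var(Y) = a² * Var(S)
Var(S) = (5 - 4)^2/12 = 0.083333333
Var(Y) = 4² * 0.083333333 = 16 * 0.083333333 = 1.3333333

1.3333333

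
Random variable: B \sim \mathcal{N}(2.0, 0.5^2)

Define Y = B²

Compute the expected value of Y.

E[B²] = Var(B) + (E[B])² = 0.25 + 4 = 4.25

4.25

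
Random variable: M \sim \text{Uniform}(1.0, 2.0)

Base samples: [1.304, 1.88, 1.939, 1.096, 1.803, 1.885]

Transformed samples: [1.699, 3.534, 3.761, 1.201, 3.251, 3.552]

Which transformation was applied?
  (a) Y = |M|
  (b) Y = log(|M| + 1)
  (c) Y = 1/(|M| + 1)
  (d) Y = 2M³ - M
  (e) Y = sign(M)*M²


Checking option (e) Y = sign(M)*M²:
  M = 1.304 -> Y = 1.699 ✓
  M = 1.88 -> Y = 3.534 ✓
  M = 1.939 -> Y = 3.761 ✓
All samples match this transformation.

(e) sign(M)*M²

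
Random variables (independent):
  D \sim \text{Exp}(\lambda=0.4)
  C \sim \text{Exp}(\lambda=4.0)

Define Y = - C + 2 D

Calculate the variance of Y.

For independent RVs: Var(aX + bY) = a²Var(X) + b²Var(Y)
Var(D) = 6.25
Var(C) = 0.0625
Var(Y) = 2²*6.25 + (-1)²*0.0625
= 4*6.25 + 1*0.0625 = 25.0625

25.0625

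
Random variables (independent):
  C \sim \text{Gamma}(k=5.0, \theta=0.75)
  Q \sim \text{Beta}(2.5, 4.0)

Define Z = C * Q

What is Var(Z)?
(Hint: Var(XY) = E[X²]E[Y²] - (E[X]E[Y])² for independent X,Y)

Var(XY) = E[X²]E[Y²] - (E[X]E[Y])²
E[C] = 3.75, Var(C) = 2.8125
E[Q] = 0.38461538, Var(Q) = 0.031558185
E[C²] = 2.8125 + 3.75² = 16.875
E[Q²] = 0.031558185 + 0.38461538² = 0.17948718
Var(Z) = 16.875*0.17948718 - (3.75*0.38461538)²
= 3.0288462 - 2.0802515 = 0.94859467

0.94859467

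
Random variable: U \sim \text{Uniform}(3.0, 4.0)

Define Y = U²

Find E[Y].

Using E[X²] = Var(X) + (E[X])²:
E[U] = 3.5
Var(U) = (4 - 3)^2/12 = 0.083333333
E[U²] = 0.083333333 + 3.5² = 0.083333333 + 12.25 = 12.333333

12.333333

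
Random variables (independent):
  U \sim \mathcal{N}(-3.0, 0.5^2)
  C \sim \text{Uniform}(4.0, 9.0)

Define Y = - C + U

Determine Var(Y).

For independent RVs: Var(aX + bY) = a²Var(X) + b²Var(Y)
Var(U) = 0.25
Var(C) = 2.0833333
Var(Y) = 1²*0.25 + (-1)²*2.0833333
= 1*0.25 + 1*2.0833333 = 2.3333333

2.3333333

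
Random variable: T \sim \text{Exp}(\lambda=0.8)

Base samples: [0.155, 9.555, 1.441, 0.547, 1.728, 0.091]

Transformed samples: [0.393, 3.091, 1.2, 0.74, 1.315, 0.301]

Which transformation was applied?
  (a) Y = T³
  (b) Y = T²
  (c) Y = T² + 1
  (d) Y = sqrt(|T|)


Checking option (d) Y = sqrt(|T|):
  T = 0.155 -> Y = 0.393 ✓
  T = 9.555 -> Y = 3.091 ✓
  T = 1.441 -> Y = 1.2 ✓
All samples match this transformation.

(d) sqrt(|T|)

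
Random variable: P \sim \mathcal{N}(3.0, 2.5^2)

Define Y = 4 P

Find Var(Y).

For Y = aP + b: Var(Y) = a² * Var(P)
Var(P) = 2.5^2 = 6.25
Var(Y) = 4² * 6.25 = 16 * 6.25 = 100

100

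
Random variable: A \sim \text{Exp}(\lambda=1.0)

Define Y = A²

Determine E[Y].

Using E[X²] = Var(X) + (E[X])²:
E[A] = 1
Var(A) = 1/1.0^2 = 1
E[A²] = 1 + 1² = 1 + 1 = 2

2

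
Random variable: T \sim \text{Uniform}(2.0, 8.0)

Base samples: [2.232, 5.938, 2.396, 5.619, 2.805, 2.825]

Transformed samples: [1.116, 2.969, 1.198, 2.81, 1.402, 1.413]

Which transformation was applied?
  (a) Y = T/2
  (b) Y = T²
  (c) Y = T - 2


Checking option (a) Y = T/2:
  T = 2.232 -> Y = 1.116 ✓
  T = 5.938 -> Y = 2.969 ✓
  T = 2.396 -> Y = 1.198 ✓
All samples match this transformation.

(a) T/2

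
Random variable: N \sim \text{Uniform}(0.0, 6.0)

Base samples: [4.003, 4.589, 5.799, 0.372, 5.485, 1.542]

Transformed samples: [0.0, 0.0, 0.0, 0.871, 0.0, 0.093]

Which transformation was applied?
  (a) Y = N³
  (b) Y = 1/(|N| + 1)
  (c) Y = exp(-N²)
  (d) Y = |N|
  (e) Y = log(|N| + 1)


Checking option (c) Y = exp(-N²):
  N = 4.003 -> Y = 0.0 ✓
  N = 4.589 -> Y = 0.0 ✓
  N = 5.799 -> Y = 0.0 ✓
All samples match this transformation.

(c) exp(-N²)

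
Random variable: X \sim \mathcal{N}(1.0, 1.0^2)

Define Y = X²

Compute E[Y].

E[X²] = Var(X) + (E[X])² = 1 + 1 = 2

2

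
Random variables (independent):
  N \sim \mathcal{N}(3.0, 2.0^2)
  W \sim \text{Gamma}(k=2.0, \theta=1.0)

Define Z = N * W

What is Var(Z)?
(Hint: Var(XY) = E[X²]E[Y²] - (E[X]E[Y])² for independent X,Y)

Var(XY) = E[X²]E[Y²] - (E[X]E[Y])²
E[N] = 3, Var(N) = 4
E[W] = 2, Var(W) = 2
E[N²] = 4 + 3² = 13
E[W²] = 2 + 2² = 6
Var(Z) = 13*6 - (3*2)²
= 78 - 36 = 42

42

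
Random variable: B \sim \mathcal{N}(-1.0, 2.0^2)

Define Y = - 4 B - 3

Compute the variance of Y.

For Y = aB + b: Var(Y) = a² * Var(B)
Var(B) = 2.0^2 = 4
Var(Y) = (-4)² * 4 = 16 * 4 = 64

64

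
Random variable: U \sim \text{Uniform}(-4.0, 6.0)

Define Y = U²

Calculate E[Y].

E[U²] = Var(U) + (E[U])² = 8.3333333 + 1 = 9.3333333

9.3333333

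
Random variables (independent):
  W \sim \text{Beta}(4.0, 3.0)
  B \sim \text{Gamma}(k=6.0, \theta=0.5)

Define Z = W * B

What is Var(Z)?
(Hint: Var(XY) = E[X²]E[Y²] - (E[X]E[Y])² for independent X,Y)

Var(XY) = E[X²]E[Y²] - (E[X]E[Y])²
E[W] = 0.57142857, Var(W) = 0.030612245
E[B] = 3, Var(B) = 1.5
E[W²] = 0.030612245 + 0.57142857² = 0.35714286
E[B²] = 1.5 + 3² = 10.5
Var(Z) = 0.35714286*10.5 - (0.57142857*3)²
= 3.75 - 2.9387755 = 0.81122449

0.81122449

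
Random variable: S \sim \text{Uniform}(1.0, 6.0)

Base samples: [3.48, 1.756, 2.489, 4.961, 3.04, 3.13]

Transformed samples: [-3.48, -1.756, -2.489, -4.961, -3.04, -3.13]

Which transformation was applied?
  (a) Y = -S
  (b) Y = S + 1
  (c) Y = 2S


Checking option (a) Y = -S:
  S = 3.48 -> Y = -3.48 ✓
  S = 1.756 -> Y = -1.756 ✓
  S = 2.489 -> Y = -2.489 ✓
All samples match this transformation.

(a) -S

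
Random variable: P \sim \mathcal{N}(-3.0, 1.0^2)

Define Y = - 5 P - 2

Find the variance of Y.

For Y = aP + b: Var(Y) = a² * Var(P)
Var(P) = 1.0^2 = 1
Var(Y) = (-5)² * 1 = 25 * 1 = 25

25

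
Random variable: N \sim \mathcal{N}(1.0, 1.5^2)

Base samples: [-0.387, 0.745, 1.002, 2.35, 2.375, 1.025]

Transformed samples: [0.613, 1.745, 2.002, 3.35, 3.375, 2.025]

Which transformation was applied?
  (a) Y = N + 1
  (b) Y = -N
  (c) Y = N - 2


Checking option (a) Y = N + 1:
  N = -0.387 -> Y = 0.613 ✓
  N = 0.745 -> Y = 1.745 ✓
  N = 1.002 -> Y = 2.002 ✓
All samples match this transformation.

(a) N + 1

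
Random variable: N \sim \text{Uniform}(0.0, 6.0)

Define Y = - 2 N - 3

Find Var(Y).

For Y = aN + b: Var(Y) = a² * Var(N)
Var(N) = (6 - 0)^2/12 = 3
Var(Y) = (-2)² * 3 = 4 * 3 = 12

12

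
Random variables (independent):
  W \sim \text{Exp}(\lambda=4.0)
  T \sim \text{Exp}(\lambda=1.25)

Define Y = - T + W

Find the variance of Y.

For independent RVs: Var(aX + bY) = a²Var(X) + b²Var(Y)
Var(W) = 0.0625
Var(T) = 0.64
Var(Y) = 1²*0.0625 + (-1)²*0.64
= 1*0.0625 + 1*0.64 = 0.7025

0.7025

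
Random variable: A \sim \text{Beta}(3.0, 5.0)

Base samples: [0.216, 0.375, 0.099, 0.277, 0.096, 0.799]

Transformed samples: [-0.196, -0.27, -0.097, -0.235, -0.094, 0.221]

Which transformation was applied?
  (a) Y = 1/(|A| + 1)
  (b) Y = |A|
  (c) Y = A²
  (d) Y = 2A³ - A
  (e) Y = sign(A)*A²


Checking option (d) Y = 2A³ - A:
  A = 0.216 -> Y = -0.196 ✓
  A = 0.375 -> Y = -0.27 ✓
  A = 0.099 -> Y = -0.097 ✓
All samples match this transformation.

(d) 2A³ - A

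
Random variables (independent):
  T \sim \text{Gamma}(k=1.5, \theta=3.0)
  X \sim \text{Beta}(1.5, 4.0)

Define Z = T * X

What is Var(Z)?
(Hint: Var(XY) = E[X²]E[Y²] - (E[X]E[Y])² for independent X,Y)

Var(XY) = E[X²]E[Y²] - (E[X]E[Y])²
E[T] = 4.5, Var(T) = 13.5
E[X] = 0.27272727, Var(X) = 0.03051494
E[T²] = 13.5 + 4.5² = 33.75
E[X²] = 0.03051494 + 0.27272727² = 0.1048951
Var(Z) = 33.75*0.1048951 - (4.5*0.27272727)²
= 3.5402098 - 1.5061983 = 2.0340114

2.0340114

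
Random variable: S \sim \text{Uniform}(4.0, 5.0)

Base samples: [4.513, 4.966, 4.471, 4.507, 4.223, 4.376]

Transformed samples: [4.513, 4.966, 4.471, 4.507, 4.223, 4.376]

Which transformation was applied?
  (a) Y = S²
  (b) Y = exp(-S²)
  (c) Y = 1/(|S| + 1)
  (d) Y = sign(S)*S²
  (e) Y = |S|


Checking option (e) Y = |S|:
  S = 4.513 -> Y = 4.513 ✓
  S = 4.966 -> Y = 4.966 ✓
  S = 4.471 -> Y = 4.471 ✓
All samples match this transformation.

(e) |S|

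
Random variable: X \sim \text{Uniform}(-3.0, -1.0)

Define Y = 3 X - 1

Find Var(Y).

For Y = aX + b: Var(Y) = a² * Var(X)
Var(X) = (-1 + 3)^2/12 = 0.33333333
Var(Y) = 3² * 0.33333333 = 9 * 0.33333333 = 3

3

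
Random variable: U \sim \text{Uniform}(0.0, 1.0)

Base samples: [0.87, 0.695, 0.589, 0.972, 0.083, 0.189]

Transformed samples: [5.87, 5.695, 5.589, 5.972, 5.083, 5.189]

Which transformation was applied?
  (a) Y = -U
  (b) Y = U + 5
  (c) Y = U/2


Checking option (b) Y = U + 5:
  U = 0.87 -> Y = 5.87 ✓
  U = 0.695 -> Y = 5.695 ✓
  U = 0.589 -> Y = 5.589 ✓
All samples match this transformation.

(b) U + 5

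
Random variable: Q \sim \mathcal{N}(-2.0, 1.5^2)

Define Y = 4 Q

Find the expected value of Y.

For Y = 4Q:
E[Y] = 4 * E[Q]
E[Q] = -2.0 = -2
E[Y] = 4 * (-2) = -8

-8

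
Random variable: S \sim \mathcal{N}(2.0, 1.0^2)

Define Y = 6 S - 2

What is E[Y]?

For Y = 6S - 2:
E[Y] = 6 * E[S] - 2
E[S] = 2.0 = 2
E[Y] = 6 * 2 - 2 = 10

10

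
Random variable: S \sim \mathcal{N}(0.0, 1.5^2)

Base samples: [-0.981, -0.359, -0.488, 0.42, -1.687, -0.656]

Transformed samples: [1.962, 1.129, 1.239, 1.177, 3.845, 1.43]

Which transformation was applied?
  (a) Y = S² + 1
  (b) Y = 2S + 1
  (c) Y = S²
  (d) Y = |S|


Checking option (a) Y = S² + 1:
  S = -0.981 -> Y = 1.962 ✓
  S = -0.359 -> Y = 1.129 ✓
  S = -0.488 -> Y = 1.239 ✓
All samples match this transformation.

(a) S² + 1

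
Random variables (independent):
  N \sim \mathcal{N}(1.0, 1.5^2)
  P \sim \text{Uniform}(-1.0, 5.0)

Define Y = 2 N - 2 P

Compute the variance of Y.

For independent RVs: Var(aX + bY) = a²Var(X) + b²Var(Y)
Var(N) = 2.25
Var(P) = 3
Var(Y) = 2²*2.25 + (-2)²*3
= 4*2.25 + 4*3 = 21

21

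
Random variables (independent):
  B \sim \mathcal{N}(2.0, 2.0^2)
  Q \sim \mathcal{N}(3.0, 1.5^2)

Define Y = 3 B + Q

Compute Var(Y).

For independent RVs: Var(aX + bY) = a²Var(X) + b²Var(Y)
Var(B) = 4
Var(Q) = 2.25
Var(Y) = 3²*4 + 1²*2.25
= 9*4 + 1*2.25 = 38.25

38.25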